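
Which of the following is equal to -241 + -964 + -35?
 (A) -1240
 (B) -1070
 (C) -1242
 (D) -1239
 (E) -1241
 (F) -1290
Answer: A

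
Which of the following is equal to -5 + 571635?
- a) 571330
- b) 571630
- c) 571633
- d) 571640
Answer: b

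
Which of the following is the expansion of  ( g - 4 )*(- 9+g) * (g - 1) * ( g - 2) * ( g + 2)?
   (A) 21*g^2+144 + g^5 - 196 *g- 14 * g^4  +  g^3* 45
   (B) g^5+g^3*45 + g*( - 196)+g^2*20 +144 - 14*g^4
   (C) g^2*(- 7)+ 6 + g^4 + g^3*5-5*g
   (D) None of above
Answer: B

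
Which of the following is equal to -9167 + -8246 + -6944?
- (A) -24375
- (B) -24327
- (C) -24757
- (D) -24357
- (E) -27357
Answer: D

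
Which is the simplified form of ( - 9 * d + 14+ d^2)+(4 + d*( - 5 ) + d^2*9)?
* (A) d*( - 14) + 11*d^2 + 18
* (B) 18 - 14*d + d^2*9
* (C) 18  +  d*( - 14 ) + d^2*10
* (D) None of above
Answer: C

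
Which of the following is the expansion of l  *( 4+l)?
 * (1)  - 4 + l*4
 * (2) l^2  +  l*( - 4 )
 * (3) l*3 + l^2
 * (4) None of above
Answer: 4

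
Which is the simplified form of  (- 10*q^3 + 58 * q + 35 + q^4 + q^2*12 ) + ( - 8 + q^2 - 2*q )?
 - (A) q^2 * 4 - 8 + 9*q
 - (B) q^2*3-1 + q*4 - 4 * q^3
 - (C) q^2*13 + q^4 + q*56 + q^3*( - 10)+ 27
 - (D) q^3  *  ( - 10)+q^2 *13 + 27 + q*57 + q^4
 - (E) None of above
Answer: C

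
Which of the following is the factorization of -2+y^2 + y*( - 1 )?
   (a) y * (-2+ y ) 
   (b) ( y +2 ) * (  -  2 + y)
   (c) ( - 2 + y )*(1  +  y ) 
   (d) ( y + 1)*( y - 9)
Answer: c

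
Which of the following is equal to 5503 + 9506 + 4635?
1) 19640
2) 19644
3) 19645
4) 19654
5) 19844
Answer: 2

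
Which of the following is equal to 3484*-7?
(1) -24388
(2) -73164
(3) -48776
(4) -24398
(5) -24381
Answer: 1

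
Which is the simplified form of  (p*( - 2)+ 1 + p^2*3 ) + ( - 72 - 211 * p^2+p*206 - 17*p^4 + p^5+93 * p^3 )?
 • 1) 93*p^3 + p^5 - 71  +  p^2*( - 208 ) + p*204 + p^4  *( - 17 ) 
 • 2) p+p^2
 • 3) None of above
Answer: 1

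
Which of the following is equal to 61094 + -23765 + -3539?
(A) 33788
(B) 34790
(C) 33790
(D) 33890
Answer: C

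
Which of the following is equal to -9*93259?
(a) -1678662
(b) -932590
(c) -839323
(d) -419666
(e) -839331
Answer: e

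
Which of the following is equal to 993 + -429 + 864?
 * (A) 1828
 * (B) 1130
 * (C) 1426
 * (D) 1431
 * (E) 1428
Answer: E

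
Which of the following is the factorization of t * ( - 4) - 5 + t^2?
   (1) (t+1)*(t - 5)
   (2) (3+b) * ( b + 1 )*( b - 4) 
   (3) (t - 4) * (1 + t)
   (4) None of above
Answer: 1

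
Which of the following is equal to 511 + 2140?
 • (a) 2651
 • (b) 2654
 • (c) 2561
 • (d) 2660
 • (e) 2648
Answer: a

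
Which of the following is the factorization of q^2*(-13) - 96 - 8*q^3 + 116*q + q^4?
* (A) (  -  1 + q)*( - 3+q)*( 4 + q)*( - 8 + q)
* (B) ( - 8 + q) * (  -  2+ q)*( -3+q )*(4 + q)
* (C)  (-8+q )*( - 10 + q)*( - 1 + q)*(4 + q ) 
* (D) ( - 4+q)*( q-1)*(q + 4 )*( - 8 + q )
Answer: A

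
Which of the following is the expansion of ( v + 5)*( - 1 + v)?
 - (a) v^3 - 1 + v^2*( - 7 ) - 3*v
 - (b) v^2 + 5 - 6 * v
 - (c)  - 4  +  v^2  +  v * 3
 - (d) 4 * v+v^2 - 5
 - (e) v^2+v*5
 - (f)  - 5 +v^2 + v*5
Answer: d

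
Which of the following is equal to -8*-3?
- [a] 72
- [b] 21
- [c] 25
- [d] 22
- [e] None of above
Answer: e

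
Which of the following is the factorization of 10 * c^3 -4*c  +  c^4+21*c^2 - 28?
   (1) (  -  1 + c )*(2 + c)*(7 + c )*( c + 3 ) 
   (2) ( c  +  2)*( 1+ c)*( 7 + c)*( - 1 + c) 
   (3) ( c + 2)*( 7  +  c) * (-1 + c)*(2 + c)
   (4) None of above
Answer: 3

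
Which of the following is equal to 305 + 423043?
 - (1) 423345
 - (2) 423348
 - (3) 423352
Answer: 2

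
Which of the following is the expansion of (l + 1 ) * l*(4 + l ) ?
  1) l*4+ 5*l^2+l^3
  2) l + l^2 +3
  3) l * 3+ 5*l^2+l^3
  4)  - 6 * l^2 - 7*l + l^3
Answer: 1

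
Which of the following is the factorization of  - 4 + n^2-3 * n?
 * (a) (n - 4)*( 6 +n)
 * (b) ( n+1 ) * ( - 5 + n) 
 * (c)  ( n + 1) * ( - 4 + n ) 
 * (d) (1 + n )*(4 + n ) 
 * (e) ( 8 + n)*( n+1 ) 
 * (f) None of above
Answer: c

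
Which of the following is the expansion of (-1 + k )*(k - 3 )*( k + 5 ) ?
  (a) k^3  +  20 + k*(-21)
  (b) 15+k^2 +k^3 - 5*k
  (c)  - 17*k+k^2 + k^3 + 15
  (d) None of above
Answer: c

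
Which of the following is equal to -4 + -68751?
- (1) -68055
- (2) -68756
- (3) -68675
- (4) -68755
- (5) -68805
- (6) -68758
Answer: 4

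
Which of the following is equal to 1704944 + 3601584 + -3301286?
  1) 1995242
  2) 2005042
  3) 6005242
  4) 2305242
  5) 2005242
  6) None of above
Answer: 5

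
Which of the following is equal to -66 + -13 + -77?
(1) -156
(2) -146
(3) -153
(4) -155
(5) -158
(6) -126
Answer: 1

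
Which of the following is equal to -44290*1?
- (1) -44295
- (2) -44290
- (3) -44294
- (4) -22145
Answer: 2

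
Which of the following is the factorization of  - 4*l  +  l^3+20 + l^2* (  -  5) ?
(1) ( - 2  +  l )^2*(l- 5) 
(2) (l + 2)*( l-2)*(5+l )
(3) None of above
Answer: 3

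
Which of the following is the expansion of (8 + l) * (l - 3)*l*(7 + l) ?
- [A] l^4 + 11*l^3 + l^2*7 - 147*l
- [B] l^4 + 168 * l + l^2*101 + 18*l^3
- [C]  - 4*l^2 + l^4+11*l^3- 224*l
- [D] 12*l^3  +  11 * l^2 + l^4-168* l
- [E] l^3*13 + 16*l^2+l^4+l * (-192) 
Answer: D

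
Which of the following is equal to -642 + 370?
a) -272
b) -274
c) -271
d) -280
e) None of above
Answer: a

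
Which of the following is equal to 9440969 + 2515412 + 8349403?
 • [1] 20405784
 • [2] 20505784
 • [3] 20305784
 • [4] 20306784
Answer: 3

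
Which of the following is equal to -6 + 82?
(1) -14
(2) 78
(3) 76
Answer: 3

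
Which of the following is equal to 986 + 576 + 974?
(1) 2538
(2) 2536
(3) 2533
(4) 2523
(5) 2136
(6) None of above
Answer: 2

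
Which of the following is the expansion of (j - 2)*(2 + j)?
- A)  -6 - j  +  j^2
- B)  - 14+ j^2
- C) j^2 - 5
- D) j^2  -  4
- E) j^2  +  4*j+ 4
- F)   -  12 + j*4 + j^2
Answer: D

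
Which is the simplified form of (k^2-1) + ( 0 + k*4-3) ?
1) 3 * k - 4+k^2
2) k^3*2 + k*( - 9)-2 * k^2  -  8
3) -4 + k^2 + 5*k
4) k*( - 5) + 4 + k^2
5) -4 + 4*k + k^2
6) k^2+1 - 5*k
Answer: 5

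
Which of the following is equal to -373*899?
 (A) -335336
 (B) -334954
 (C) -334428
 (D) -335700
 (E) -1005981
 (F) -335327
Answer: F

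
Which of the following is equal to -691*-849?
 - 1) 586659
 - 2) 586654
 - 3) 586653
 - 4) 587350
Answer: 1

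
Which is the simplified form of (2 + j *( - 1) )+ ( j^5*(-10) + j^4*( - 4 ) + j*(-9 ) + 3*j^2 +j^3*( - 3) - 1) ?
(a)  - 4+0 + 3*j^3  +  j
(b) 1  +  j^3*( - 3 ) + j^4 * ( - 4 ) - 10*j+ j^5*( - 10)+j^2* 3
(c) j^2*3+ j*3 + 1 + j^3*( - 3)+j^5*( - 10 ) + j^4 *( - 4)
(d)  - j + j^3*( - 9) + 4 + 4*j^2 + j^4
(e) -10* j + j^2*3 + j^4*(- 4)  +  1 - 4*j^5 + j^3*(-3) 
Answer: b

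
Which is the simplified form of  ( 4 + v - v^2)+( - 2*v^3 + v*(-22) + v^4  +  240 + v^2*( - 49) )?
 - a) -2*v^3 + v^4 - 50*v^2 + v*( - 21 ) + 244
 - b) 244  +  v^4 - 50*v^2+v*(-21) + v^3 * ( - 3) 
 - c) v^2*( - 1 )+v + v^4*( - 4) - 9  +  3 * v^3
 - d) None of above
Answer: a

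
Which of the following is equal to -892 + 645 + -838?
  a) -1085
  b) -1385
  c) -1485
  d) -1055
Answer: a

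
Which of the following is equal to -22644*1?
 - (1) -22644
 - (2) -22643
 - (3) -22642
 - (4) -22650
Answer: 1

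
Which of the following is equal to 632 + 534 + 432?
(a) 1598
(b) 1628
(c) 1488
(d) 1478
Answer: a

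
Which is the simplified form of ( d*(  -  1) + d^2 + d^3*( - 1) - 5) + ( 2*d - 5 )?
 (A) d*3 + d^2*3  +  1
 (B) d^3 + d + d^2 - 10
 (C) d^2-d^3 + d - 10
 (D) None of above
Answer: C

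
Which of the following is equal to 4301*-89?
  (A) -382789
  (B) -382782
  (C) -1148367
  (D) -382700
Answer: A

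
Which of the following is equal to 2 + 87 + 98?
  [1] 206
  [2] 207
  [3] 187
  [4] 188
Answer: 3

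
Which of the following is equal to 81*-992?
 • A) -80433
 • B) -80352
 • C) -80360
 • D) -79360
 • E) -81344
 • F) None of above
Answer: B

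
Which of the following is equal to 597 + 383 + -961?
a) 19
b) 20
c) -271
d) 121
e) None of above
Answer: a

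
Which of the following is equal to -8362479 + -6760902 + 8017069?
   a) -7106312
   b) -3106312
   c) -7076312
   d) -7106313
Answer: a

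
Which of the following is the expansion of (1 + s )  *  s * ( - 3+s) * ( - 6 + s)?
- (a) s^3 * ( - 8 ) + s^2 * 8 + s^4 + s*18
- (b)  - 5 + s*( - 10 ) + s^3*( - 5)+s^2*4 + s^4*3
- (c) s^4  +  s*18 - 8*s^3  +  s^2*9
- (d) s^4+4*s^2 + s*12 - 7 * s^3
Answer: c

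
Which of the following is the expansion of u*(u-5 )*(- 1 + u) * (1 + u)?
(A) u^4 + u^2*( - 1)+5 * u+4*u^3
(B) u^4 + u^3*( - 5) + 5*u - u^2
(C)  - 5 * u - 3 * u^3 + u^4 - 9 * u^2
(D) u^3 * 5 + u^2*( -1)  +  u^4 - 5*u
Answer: B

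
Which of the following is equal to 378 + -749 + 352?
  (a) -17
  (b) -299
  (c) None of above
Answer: c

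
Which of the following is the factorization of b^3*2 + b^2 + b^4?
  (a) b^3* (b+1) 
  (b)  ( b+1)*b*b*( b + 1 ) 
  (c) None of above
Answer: b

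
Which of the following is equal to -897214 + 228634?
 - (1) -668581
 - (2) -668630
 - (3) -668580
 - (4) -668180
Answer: 3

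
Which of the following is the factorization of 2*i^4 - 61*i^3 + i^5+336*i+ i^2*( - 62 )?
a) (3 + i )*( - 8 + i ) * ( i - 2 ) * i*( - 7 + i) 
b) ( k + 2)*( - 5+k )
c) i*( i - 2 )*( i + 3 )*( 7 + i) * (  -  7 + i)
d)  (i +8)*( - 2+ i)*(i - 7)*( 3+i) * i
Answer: d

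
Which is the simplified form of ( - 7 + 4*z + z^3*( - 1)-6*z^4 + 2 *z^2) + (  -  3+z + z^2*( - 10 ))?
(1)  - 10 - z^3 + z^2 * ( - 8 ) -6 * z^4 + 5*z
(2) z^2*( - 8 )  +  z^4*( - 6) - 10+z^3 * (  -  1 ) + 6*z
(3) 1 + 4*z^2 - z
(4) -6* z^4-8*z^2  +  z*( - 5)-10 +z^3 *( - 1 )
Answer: 1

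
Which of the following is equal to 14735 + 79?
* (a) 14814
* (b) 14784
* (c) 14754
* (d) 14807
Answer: a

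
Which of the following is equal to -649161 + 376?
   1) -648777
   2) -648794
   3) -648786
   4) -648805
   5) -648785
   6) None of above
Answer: 5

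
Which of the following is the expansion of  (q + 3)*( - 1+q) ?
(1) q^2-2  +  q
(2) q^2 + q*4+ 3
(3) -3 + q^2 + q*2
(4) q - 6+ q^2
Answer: 3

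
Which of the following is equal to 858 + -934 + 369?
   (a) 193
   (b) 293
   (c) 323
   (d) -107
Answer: b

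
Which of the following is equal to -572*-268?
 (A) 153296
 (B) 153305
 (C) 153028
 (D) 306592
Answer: A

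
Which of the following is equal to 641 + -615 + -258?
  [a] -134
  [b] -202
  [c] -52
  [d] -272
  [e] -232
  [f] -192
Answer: e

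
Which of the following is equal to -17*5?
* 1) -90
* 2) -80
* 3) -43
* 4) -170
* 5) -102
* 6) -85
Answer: 6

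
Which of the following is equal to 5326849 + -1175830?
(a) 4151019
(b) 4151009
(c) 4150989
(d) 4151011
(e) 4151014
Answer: a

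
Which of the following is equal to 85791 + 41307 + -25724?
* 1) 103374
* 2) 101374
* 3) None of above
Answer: 2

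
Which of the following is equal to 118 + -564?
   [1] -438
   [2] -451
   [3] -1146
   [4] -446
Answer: 4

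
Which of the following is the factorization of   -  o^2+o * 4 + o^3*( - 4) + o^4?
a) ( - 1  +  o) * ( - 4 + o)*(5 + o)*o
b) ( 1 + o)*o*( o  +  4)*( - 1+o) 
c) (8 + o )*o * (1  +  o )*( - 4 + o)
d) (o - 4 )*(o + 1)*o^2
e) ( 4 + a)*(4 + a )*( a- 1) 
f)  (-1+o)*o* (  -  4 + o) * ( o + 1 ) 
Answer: f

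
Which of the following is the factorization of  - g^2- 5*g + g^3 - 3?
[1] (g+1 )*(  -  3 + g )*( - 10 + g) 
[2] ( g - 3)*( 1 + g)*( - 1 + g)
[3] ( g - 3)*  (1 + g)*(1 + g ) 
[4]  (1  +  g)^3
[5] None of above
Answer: 3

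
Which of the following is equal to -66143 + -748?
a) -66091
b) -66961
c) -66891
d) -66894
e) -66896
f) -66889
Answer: c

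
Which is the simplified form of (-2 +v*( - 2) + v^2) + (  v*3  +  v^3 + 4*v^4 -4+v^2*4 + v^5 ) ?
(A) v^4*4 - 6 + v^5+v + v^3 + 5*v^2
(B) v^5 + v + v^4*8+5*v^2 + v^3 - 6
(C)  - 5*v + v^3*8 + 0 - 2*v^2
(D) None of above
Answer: A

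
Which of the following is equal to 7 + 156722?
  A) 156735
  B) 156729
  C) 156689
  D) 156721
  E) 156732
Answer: B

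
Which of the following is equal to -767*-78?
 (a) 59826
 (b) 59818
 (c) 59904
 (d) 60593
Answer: a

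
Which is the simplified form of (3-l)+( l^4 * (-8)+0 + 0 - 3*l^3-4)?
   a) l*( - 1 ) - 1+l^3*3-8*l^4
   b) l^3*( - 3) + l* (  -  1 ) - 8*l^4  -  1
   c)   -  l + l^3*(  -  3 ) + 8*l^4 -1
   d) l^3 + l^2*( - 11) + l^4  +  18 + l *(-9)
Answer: b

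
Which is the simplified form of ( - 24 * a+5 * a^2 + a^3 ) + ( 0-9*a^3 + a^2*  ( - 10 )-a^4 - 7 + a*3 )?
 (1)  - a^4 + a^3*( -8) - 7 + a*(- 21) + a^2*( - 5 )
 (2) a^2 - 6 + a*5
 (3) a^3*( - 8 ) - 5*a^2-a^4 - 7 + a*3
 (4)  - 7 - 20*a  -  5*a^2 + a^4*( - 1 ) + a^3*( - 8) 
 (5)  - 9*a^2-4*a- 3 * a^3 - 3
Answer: 1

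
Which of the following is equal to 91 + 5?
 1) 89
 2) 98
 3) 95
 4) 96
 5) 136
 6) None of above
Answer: 4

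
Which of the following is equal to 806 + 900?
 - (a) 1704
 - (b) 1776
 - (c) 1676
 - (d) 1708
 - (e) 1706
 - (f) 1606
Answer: e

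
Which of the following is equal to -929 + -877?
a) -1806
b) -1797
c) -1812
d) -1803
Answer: a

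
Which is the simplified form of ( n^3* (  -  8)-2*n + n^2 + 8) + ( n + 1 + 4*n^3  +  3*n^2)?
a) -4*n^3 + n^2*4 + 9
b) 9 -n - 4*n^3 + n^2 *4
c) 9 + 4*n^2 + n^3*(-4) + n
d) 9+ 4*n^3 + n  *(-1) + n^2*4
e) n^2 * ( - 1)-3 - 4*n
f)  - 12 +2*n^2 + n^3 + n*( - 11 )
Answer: b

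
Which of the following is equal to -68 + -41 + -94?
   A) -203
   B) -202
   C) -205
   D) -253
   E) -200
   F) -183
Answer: A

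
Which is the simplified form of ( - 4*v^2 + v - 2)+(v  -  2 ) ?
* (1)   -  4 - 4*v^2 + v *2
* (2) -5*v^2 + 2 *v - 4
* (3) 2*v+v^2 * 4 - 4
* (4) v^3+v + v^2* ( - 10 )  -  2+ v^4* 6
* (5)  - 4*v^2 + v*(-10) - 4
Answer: 1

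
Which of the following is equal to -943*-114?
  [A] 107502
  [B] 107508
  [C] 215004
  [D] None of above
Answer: A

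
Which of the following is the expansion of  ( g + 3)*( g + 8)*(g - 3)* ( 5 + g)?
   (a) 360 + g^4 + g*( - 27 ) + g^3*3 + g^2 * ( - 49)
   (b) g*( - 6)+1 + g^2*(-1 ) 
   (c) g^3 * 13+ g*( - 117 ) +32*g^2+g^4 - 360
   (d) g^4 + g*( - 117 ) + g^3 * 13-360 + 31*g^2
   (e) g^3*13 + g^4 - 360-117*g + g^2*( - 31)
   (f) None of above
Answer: d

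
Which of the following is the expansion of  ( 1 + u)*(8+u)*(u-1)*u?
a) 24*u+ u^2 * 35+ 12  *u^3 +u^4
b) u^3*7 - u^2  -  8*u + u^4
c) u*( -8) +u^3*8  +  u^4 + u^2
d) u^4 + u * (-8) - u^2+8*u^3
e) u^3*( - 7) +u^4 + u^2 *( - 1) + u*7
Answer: d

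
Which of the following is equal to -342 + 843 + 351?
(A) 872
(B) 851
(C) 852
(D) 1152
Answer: C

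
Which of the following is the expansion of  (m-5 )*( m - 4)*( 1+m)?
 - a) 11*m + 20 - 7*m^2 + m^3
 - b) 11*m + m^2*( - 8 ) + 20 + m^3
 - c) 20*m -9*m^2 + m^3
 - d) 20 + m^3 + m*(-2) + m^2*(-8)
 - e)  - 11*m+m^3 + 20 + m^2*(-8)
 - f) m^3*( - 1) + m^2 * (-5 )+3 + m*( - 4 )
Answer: b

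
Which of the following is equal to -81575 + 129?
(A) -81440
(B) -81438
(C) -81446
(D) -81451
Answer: C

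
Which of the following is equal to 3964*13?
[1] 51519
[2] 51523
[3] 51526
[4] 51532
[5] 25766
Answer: 4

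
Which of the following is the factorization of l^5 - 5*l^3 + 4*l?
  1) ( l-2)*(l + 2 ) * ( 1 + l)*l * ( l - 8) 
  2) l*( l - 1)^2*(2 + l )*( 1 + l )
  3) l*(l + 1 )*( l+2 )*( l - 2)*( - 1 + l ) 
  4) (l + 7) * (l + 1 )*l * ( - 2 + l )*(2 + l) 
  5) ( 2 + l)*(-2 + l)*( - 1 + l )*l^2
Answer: 3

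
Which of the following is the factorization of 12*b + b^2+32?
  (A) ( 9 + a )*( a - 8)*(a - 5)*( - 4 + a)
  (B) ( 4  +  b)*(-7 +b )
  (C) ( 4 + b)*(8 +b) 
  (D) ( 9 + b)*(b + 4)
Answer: C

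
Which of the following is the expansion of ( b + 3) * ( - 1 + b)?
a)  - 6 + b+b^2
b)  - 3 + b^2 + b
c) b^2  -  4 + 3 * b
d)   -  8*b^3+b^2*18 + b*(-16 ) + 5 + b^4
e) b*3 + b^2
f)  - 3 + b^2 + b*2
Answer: f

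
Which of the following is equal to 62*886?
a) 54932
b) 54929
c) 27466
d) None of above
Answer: a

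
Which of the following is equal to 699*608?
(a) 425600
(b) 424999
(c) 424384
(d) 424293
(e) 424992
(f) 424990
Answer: e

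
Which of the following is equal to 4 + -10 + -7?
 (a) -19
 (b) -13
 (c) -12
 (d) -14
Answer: b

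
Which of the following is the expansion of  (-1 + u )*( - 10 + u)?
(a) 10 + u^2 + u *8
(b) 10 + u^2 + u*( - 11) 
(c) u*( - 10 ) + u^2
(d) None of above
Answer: b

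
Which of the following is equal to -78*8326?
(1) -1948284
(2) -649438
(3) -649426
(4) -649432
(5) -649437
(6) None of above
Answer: 6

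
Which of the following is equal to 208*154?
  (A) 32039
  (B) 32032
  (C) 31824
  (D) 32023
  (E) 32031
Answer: B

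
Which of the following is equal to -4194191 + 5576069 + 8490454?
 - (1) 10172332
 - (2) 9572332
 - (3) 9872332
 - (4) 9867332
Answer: 3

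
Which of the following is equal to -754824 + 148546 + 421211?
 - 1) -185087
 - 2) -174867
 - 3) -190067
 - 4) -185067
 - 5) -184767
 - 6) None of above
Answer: 4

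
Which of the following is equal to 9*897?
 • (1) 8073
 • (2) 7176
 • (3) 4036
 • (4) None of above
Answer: 1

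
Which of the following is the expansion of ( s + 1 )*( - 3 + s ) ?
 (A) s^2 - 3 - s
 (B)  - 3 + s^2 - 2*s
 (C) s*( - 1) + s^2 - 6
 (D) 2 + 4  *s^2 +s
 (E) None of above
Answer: B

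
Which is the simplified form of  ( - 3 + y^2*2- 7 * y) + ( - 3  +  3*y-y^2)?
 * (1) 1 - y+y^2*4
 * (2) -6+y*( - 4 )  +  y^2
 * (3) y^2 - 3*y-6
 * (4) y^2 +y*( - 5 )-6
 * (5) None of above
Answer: 2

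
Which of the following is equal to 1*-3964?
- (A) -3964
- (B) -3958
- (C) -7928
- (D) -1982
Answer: A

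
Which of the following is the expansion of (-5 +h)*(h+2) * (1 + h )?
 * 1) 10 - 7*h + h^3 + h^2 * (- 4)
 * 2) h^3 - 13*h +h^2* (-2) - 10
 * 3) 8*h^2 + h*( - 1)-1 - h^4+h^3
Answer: 2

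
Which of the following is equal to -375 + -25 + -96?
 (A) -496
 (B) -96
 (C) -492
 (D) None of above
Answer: A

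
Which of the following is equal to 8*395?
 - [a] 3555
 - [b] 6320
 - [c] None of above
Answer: c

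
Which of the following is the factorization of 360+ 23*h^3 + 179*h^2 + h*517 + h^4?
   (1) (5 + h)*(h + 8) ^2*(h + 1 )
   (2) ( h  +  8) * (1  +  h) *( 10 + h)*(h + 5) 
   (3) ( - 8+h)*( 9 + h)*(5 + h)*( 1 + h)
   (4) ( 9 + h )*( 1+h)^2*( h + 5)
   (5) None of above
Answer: 5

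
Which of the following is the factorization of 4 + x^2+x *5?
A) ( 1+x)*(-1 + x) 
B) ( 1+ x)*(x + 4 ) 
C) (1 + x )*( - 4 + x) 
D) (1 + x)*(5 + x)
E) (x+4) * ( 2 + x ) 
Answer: B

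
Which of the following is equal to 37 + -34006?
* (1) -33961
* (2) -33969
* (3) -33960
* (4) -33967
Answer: 2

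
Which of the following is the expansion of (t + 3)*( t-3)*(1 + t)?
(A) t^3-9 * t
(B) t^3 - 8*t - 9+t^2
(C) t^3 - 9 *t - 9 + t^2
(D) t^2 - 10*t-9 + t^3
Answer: C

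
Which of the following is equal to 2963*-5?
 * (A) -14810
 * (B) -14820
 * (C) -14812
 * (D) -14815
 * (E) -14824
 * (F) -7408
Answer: D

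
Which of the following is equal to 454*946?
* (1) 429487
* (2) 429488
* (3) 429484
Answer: 3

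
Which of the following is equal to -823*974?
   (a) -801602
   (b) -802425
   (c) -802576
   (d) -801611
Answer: a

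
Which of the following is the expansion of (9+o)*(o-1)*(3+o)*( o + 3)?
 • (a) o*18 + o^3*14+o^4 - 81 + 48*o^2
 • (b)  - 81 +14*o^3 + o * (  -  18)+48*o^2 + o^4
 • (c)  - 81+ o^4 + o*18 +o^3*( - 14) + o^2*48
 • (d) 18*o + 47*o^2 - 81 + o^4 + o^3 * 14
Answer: a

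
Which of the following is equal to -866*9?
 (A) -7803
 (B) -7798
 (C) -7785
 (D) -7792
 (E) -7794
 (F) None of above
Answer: E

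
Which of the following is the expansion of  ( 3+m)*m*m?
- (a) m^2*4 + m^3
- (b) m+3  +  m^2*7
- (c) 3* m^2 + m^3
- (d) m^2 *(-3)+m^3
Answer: c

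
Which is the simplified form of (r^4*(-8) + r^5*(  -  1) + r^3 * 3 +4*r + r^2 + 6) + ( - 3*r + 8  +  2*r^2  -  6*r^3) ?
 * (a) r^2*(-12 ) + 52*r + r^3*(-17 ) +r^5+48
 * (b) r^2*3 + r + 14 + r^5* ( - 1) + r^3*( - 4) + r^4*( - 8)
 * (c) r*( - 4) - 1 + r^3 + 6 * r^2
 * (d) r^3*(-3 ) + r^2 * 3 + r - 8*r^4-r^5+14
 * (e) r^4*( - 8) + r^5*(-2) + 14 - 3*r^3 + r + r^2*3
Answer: d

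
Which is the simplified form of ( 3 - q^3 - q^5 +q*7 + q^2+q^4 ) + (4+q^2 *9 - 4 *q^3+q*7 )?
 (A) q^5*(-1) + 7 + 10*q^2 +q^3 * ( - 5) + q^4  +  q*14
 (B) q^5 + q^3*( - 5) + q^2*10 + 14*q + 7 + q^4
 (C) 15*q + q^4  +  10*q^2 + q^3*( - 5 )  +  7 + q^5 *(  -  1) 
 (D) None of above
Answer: A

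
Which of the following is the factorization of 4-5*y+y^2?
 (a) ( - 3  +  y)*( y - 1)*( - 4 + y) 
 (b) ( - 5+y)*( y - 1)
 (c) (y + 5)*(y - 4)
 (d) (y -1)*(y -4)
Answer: d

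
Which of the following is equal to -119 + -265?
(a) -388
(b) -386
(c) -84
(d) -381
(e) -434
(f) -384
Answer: f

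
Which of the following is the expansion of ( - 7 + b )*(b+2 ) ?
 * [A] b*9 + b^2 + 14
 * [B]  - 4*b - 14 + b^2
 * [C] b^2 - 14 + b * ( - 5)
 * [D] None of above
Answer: C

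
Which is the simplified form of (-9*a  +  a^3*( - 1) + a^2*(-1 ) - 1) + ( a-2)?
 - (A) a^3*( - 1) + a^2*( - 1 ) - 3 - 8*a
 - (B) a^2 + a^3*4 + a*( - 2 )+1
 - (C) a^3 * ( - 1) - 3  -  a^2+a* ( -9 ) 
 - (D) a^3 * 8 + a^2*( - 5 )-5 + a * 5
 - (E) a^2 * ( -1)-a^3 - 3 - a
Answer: A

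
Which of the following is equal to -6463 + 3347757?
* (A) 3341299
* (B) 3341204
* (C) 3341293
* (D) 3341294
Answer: D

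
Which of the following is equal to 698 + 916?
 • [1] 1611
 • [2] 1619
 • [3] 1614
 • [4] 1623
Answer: 3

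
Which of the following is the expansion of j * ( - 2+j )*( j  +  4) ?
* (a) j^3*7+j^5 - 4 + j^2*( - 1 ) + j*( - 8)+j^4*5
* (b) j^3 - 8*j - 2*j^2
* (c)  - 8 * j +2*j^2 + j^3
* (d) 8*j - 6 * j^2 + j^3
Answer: c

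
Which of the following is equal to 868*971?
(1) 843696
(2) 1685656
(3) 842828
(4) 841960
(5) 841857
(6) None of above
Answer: 3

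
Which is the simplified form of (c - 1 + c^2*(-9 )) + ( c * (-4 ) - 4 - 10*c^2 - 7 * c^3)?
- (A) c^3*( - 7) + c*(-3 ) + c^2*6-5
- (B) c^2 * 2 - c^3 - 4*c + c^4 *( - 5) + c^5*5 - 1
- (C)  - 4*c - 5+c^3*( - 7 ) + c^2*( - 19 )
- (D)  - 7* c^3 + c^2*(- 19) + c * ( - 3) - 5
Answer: D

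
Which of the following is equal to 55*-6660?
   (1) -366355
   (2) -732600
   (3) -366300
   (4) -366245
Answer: 3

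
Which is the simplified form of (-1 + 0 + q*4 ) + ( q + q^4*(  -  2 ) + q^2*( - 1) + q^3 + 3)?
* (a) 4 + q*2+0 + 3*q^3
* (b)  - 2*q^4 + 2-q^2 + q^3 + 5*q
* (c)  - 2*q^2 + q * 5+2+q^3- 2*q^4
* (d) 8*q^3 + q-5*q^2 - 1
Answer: b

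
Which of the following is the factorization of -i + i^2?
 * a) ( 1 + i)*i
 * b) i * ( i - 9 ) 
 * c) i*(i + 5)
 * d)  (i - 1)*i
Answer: d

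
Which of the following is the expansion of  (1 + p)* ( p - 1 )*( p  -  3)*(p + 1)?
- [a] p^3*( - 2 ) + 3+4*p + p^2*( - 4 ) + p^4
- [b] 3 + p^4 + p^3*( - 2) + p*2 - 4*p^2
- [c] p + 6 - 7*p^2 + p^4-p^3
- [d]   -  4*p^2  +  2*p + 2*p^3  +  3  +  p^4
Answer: b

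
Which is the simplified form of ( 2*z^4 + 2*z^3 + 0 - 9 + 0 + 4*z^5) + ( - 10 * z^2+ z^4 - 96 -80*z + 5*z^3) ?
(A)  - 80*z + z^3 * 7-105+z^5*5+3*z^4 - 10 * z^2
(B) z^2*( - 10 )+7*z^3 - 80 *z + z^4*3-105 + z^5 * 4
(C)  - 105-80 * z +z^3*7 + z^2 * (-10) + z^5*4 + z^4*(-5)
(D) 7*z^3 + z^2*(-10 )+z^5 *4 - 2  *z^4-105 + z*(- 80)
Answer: B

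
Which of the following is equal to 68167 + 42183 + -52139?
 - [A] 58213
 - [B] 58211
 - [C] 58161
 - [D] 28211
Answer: B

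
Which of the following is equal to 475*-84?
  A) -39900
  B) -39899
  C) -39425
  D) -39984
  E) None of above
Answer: A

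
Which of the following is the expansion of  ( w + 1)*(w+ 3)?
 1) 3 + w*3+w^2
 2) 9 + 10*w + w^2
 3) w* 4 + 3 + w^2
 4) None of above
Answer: 3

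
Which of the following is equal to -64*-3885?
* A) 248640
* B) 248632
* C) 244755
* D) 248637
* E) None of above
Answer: A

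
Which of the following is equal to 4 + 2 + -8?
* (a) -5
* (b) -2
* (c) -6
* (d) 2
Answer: b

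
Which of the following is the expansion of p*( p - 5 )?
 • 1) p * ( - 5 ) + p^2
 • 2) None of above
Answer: 1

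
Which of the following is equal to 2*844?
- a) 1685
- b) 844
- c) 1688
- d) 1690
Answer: c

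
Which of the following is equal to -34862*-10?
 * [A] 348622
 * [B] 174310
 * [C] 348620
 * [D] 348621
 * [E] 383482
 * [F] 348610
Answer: C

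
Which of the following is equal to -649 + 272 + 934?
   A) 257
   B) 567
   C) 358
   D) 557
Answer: D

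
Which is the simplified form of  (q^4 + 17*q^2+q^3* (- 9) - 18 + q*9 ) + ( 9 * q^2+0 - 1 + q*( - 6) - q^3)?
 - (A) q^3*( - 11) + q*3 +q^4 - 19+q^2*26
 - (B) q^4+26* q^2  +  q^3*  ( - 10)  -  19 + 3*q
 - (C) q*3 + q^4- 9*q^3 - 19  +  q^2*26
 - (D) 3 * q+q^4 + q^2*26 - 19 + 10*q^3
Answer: B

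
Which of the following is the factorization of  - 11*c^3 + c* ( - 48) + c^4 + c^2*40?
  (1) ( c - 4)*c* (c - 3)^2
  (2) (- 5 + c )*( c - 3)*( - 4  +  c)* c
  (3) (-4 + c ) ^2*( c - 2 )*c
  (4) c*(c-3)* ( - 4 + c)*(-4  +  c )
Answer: 4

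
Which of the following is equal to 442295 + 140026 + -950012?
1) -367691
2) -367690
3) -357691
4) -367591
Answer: 1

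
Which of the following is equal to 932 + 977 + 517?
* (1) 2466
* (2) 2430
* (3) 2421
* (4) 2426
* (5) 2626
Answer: 4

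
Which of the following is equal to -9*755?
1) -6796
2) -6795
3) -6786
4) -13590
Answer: 2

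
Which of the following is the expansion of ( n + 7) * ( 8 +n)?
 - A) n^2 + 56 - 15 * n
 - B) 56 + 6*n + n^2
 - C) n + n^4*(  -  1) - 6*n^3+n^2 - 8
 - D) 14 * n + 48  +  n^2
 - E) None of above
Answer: E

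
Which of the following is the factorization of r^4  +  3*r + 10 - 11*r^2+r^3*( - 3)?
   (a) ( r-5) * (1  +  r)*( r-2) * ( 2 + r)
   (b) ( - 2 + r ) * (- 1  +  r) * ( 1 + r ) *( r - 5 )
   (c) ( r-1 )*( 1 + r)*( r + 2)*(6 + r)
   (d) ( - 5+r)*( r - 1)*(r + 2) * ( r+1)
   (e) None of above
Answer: d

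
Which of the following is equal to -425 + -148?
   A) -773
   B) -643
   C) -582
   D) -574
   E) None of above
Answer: E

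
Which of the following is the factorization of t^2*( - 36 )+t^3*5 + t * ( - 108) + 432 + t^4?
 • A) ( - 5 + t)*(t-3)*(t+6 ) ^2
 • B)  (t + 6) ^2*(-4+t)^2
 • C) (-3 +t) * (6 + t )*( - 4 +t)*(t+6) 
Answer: C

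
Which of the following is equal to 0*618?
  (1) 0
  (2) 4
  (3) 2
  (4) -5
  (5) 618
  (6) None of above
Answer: 1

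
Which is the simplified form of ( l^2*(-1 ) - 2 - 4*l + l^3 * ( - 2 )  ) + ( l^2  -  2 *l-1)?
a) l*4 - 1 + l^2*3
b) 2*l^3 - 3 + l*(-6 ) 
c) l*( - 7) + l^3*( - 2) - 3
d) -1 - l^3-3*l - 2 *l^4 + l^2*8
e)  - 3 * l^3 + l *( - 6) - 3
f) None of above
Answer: f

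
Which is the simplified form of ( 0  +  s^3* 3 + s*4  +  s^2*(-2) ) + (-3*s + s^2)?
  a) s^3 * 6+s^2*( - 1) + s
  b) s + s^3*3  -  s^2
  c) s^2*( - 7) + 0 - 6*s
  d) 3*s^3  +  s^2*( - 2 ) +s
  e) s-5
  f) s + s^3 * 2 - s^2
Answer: b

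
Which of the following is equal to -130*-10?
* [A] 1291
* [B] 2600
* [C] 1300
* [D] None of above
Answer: C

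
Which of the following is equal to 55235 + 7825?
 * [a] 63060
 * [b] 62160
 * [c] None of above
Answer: a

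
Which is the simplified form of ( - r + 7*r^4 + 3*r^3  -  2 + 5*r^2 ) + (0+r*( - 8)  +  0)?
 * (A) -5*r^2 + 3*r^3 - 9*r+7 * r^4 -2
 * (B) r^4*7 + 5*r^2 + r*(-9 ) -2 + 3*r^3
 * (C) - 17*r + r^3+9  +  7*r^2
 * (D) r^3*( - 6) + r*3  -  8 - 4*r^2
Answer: B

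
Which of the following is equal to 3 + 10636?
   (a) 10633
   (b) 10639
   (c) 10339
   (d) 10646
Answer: b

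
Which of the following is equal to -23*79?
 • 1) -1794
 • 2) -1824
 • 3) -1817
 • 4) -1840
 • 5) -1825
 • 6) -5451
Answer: 3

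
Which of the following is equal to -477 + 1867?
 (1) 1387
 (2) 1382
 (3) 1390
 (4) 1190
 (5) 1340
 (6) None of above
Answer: 3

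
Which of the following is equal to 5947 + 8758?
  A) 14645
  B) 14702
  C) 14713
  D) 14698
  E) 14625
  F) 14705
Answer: F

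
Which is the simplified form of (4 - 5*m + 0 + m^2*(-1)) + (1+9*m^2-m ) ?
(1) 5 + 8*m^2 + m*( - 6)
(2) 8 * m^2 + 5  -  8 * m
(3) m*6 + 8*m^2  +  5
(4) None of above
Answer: 1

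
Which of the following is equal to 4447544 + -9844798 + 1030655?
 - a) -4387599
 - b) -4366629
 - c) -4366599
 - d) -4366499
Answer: c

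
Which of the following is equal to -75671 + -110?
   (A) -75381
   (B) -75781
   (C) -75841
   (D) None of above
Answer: B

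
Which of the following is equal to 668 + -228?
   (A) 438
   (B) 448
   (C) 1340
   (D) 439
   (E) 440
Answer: E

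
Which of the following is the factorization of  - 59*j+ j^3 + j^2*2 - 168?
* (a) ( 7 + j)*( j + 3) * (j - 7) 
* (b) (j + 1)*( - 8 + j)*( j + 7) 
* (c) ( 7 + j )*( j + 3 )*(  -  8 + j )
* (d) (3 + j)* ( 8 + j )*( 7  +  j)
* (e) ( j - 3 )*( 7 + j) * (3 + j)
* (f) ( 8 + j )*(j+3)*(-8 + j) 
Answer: c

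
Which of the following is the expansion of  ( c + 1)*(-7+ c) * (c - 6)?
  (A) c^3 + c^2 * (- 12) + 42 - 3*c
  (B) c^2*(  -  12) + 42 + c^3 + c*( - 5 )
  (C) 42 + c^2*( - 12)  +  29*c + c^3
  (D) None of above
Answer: C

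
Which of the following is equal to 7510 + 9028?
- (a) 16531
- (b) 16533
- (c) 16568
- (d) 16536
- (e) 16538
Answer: e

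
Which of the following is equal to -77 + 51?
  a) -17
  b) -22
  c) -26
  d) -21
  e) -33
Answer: c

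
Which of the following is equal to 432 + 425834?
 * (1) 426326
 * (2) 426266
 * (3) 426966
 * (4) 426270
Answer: 2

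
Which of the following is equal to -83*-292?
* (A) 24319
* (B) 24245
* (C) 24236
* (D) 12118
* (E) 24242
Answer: C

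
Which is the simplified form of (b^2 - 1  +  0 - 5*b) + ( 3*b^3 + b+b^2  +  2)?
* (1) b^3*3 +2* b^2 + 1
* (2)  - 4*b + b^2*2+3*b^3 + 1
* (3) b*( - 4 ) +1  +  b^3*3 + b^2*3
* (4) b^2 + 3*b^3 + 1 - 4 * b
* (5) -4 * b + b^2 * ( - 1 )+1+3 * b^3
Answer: 2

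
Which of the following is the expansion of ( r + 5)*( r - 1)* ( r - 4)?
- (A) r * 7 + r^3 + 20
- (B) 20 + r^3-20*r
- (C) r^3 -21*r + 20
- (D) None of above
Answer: C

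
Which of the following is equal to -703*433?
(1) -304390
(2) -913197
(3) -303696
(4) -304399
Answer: 4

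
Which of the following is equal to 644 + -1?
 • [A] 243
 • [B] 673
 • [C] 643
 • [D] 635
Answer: C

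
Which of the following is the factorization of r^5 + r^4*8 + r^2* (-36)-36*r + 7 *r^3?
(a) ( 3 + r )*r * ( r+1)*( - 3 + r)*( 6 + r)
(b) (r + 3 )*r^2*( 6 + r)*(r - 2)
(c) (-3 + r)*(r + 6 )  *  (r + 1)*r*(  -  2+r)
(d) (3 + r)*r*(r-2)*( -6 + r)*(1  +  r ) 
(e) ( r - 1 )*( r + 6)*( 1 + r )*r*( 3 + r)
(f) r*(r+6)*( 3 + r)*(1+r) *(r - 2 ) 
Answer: f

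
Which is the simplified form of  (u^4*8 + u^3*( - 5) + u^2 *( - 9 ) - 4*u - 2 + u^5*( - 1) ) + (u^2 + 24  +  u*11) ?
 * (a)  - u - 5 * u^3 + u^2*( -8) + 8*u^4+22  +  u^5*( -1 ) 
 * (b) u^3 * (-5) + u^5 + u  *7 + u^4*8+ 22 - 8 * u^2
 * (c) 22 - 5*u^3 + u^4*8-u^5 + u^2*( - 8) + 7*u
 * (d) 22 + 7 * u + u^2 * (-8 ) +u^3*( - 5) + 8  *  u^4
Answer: c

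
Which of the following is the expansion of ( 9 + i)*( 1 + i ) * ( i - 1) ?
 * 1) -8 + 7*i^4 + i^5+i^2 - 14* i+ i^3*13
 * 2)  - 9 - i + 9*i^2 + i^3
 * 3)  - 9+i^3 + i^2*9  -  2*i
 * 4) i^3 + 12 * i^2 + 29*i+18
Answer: 2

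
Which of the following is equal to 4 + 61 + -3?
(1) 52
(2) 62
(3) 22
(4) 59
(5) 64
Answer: 2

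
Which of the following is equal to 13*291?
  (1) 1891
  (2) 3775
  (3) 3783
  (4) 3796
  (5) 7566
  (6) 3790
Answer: 3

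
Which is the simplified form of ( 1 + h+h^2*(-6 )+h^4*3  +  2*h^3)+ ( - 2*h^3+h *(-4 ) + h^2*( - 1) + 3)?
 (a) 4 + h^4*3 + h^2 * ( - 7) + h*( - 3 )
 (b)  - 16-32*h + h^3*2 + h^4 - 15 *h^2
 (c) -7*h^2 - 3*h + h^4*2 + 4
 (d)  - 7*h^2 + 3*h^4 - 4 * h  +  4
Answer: a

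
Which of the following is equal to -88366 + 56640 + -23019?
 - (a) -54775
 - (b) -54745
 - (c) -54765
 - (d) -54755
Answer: b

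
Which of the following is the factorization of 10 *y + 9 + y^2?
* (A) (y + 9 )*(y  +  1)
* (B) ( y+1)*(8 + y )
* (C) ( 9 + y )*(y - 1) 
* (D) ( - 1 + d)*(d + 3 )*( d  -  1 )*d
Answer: A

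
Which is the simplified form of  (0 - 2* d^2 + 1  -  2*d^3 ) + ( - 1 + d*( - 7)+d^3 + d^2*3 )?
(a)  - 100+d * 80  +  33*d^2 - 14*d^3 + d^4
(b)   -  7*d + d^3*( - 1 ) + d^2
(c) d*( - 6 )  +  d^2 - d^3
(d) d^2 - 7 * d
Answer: b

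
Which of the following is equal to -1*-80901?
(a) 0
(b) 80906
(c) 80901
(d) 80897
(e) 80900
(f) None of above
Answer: c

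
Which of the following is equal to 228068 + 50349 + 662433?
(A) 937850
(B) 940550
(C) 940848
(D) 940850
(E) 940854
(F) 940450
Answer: D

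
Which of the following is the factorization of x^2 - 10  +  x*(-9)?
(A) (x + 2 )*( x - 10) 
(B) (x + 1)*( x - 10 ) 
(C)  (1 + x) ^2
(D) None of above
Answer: B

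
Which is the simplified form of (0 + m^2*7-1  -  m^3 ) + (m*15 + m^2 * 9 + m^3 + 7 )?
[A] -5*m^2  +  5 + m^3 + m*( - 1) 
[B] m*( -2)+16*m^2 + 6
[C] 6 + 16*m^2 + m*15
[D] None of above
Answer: C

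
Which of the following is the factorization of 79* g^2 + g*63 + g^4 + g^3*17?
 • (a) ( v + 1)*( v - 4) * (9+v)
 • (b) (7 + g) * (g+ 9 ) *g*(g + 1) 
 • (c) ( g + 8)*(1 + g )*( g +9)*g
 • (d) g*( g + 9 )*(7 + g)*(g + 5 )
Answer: b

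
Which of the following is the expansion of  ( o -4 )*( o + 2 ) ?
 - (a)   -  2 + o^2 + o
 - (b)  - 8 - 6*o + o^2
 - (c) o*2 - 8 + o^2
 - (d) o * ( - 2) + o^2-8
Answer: d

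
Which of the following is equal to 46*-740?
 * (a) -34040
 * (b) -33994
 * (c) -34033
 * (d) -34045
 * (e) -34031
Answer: a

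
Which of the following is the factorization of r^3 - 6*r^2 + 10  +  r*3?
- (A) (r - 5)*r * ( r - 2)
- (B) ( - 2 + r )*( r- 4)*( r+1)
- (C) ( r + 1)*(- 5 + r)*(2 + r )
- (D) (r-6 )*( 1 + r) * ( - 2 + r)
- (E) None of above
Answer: E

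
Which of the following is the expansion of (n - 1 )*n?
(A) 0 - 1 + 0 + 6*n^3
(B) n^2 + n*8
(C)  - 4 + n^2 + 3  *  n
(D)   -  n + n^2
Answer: D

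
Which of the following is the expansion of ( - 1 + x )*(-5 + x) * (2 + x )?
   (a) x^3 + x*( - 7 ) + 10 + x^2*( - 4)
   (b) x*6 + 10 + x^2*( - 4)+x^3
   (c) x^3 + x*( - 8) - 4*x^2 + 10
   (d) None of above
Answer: a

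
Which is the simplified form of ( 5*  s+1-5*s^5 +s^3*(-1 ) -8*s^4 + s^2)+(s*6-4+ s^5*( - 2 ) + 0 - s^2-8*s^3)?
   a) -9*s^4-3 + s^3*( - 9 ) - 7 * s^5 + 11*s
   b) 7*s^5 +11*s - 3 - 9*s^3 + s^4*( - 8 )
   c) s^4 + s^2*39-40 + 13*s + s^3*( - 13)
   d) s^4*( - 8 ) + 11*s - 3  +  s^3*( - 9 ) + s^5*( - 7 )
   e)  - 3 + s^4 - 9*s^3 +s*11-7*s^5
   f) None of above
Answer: d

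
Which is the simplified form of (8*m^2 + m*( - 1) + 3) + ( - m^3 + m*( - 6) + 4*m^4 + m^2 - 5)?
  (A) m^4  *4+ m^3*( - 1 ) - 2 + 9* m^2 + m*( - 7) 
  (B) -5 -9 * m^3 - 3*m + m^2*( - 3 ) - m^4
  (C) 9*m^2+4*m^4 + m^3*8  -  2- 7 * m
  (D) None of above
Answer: A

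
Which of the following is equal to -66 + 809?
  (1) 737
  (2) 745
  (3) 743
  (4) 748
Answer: 3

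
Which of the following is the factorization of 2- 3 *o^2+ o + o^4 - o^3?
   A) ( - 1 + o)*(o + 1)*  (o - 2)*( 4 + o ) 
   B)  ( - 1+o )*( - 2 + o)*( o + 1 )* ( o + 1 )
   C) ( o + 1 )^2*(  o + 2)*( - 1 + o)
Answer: B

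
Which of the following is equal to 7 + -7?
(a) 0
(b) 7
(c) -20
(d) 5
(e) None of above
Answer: a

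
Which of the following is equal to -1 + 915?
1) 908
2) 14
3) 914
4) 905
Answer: 3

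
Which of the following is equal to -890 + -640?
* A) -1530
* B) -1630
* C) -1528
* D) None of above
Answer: A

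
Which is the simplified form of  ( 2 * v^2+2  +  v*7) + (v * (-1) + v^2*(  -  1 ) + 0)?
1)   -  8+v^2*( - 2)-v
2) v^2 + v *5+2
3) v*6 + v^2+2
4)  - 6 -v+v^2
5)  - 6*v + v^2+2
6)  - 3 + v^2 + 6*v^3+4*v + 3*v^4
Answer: 3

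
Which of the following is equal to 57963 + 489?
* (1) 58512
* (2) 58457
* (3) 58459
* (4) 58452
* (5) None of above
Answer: 4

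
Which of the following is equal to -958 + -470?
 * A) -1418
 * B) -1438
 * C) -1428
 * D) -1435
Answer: C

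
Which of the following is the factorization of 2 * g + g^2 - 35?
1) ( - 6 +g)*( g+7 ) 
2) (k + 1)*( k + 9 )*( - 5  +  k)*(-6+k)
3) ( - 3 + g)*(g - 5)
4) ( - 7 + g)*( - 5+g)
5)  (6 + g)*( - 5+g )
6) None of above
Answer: 6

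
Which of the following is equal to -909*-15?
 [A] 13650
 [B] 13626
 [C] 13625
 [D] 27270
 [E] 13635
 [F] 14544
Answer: E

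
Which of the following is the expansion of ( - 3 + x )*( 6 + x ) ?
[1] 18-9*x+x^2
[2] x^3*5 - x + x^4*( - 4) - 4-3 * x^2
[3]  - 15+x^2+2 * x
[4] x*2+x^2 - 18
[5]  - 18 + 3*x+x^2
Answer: 5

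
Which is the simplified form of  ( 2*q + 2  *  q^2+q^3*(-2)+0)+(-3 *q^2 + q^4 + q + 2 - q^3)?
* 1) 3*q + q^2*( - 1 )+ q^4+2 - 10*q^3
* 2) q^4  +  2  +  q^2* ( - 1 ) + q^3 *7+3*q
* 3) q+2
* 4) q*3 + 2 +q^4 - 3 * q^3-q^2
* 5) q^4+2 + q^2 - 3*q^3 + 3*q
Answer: 4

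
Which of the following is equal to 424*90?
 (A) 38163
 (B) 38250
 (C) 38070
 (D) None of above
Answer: D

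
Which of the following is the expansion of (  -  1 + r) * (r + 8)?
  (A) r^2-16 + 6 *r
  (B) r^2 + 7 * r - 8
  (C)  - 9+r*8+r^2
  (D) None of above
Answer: B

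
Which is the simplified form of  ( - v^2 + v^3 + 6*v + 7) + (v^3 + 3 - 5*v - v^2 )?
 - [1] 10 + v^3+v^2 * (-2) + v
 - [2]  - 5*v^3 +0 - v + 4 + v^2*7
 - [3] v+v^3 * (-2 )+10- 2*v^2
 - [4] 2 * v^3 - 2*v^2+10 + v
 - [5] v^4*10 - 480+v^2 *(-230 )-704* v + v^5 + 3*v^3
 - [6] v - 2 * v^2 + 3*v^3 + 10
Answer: 4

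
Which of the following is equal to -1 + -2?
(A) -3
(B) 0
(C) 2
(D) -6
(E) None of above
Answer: A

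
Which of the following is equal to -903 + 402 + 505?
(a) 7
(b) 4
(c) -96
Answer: b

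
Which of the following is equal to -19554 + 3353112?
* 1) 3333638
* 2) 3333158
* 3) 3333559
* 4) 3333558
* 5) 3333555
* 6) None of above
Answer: 4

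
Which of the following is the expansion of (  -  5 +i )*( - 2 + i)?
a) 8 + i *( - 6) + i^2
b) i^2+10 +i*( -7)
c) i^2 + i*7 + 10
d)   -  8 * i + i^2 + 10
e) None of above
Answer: b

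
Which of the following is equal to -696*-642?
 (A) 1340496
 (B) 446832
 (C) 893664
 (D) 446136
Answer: B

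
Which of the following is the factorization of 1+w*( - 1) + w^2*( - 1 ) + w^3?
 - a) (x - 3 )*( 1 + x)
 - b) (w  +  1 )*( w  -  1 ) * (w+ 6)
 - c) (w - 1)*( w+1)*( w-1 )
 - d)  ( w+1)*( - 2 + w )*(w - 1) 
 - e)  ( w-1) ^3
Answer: c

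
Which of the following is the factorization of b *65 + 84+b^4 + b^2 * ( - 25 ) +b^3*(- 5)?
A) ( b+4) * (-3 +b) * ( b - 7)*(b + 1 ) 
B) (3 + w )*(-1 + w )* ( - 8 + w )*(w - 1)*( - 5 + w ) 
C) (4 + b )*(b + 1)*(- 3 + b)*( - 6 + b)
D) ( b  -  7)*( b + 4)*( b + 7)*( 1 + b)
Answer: A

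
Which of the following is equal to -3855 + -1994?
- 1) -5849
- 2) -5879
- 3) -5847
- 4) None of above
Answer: 1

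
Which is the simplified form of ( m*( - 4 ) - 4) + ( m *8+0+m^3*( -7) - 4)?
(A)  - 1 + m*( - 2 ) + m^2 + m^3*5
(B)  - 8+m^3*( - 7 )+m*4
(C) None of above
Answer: B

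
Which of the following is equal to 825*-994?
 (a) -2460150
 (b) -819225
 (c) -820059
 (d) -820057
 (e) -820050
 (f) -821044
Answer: e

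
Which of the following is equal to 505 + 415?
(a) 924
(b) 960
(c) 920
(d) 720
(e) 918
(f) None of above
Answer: c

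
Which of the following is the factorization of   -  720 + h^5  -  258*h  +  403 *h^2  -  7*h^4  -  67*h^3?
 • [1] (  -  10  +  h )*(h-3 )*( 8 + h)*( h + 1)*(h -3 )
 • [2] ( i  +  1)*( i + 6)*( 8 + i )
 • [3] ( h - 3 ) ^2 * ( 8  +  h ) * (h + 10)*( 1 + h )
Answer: 1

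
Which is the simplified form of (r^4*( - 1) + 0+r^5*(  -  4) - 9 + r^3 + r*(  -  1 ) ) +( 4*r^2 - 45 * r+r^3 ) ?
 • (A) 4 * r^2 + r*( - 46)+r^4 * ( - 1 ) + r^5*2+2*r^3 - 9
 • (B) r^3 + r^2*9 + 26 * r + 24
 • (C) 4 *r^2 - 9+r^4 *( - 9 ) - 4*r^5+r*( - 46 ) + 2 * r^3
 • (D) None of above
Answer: D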